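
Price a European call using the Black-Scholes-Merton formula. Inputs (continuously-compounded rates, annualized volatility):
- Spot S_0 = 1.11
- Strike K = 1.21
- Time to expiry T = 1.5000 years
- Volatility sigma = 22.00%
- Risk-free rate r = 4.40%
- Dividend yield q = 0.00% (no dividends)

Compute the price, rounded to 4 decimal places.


d1 = (ln(S/K) + (r - q + 0.5*sigma^2) * T) / (sigma * sqrt(T)) = 0.05952875
d2 = d1 - sigma * sqrt(T) = -0.20991513
exp(-rT) = 0.93613086; exp(-qT) = 1.00000000
C = S_0 * exp(-qT) * N(d1) - K * exp(-rT) * N(d2)
N(d1) = 0.52373451; N(d2) = 0.41686696
C = 1.1100 * 1.00000000 * 0.52373451 - 1.2100 * 0.93613086 * 0.41686696 = 0.1092

Answer: Price = 0.1092


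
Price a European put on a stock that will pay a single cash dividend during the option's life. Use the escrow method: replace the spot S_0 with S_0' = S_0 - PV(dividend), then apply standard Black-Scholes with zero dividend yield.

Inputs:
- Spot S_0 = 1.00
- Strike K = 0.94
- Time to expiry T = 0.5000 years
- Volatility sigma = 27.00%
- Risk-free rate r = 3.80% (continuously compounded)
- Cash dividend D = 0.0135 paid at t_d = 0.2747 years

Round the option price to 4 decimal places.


Answer: Price = 0.0449

Derivation:
PV(D) = D * exp(-r * t_d) = 0.0135 * 0.98961569 = 0.01335981
S_0' = S_0 - PV(D) = 1.0000 - 0.01335981 = 0.98664019
d1 = (ln(S_0'/K) + (r + sigma^2/2)*T) / (sigma*sqrt(T)) = 0.44862283
d2 = d1 - sigma*sqrt(T) = 0.25770400
exp(-rT) = 0.98117936
N(-d1) = 0.32685188; N(-d2) = 0.39831768
P = K * exp(-rT) * N(-d2) - S_0' * N(-d1) = 0.9400 * 0.98117936 * 0.39831768 - 0.98664019 * 0.32685188 = 0.0449


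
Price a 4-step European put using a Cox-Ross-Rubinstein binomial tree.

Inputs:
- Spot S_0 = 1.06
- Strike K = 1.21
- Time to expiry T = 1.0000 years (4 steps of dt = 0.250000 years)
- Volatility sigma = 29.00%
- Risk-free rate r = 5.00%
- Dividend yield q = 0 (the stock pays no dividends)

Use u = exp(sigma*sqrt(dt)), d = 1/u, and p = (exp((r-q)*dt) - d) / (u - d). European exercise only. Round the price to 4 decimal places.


Answer: Price = V(0,0) = 0.1845

Derivation:
dt = T/N = 0.250000
u = exp(sigma*sqrt(dt)) = 1.156040; d = 1/u = 0.865022
p = (exp((r-q)*dt) - d) / (u - d) = 0.507036
Discount per step: exp(-r*dt) = 0.987578
Stock lattice S(k, i) with i counting down-moves:
  k=0: S(0,0) = 1.0600
  k=1: S(1,0) = 1.2254; S(1,1) = 0.9169
  k=2: S(2,0) = 1.4166; S(2,1) = 1.0600; S(2,2) = 0.7932
  k=3: S(3,0) = 1.6377; S(3,1) = 1.2254; S(3,2) = 0.9169; S(3,3) = 0.6861
  k=4: S(4,0) = 1.8932; S(4,1) = 1.4166; S(4,2) = 1.0600; S(4,3) = 0.7932; S(4,4) = 0.5935
Terminal payoffs V(N, i) = max(K - S_T, 0):
  V(4,0) = 0.000000; V(4,1) = 0.000000; V(4,2) = 0.150000; V(4,3) = 0.416841; V(4,4) = 0.616508
Backward induction: V(k, i) = exp(-r*dt) * [p * V(k+1, i) + (1-p) * V(k+1, i+1)].
  V(3,0) = exp(-r*dt) * [p*0.000000 + (1-p)*0.000000] = 0.000000
  V(3,1) = exp(-r*dt) * [p*0.000000 + (1-p)*0.150000] = 0.073026
  V(3,2) = exp(-r*dt) * [p*0.150000 + (1-p)*0.416841] = 0.278046
  V(3,3) = exp(-r*dt) * [p*0.416841 + (1-p)*0.616508] = 0.508869
  V(2,0) = exp(-r*dt) * [p*0.000000 + (1-p)*0.073026] = 0.035552
  V(2,1) = exp(-r*dt) * [p*0.073026 + (1-p)*0.278046] = 0.171931
  V(2,2) = exp(-r*dt) * [p*0.278046 + (1-p)*0.508869] = 0.386966
  V(1,0) = exp(-r*dt) * [p*0.035552 + (1-p)*0.171931] = 0.101505
  V(1,1) = exp(-r*dt) * [p*0.171931 + (1-p)*0.386966] = 0.274483
  V(0,0) = exp(-r*dt) * [p*0.101505 + (1-p)*0.274483] = 0.184457


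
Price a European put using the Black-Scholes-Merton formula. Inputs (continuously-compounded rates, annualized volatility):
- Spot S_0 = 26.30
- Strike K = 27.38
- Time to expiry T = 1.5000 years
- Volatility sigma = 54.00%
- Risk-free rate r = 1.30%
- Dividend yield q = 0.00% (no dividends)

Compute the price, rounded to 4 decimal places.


Answer: Price = 7.1650

Derivation:
d1 = (ln(S/K) + (r - q + 0.5*sigma^2) * T) / (sigma * sqrt(T)) = 0.29931573
d2 = d1 - sigma * sqrt(T) = -0.36204650
exp(-rT) = 0.98068890; exp(-qT) = 1.00000000
P = K * exp(-rT) * N(-d2) - S_0 * exp(-qT) * N(-d1)
N(-d1) = 0.38234958; N(-d2) = 0.64134136
P = 27.3800 * 0.98068890 * 0.64134136 - 26.3000 * 1.00000000 * 0.38234958 = 7.1650


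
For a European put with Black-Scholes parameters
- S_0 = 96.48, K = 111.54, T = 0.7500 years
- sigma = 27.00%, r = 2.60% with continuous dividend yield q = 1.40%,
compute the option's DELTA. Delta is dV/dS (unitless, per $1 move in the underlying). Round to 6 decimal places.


d1 = -0.4649168125; d2 = -0.6987436716
phi(d1) = 0.3580751657; exp(-qT) = 0.9895549326; exp(-rT) = 0.9806888952
N(-d1) = 0.6790044849
Delta = -exp(-qT) * N(-d1) = -0.9895549326 * 0.6790044849 = -0.671912

Answer: Delta = -0.671912


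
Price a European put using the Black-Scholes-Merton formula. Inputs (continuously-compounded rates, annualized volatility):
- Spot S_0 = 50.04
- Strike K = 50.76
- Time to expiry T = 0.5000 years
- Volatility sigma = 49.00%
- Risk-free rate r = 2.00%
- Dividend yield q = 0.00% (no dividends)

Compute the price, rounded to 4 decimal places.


Answer: Price = 7.0052

Derivation:
d1 = (ln(S/K) + (r - q + 0.5*sigma^2) * T) / (sigma * sqrt(T)) = 0.16087125
d2 = d1 - sigma * sqrt(T) = -0.18561108
exp(-rT) = 0.99004983; exp(-qT) = 1.00000000
P = K * exp(-rT) * N(-d2) - S_0 * exp(-qT) * N(-d1)
N(-d1) = 0.43609741; N(-d2) = 0.57362512
P = 50.7600 * 0.99004983 * 0.57362512 - 50.0400 * 1.00000000 * 0.43609741 = 7.0052


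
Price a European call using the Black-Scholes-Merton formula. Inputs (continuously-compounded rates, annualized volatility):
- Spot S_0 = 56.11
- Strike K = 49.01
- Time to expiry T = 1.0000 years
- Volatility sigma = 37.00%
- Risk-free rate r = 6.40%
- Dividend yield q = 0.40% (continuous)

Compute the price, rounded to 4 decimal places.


d1 = (ln(S/K) + (r - q + 0.5*sigma^2) * T) / (sigma * sqrt(T)) = 0.71280998
d2 = d1 - sigma * sqrt(T) = 0.34280998
exp(-rT) = 0.93800500; exp(-qT) = 0.99600799
C = S_0 * exp(-qT) * N(d1) - K * exp(-rT) * N(d2)
N(d1) = 0.76201832; N(d2) = 0.63412929
C = 56.1100 * 0.99600799 * 0.76201832 - 49.0100 * 0.93800500 * 0.63412929 = 13.4342

Answer: Price = 13.4342


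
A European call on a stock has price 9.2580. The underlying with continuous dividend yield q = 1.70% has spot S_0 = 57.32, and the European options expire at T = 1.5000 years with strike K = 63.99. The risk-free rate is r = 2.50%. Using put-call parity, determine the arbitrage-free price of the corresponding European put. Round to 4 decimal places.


Answer: Put price = 15.0160

Derivation:
Put-call parity: C - P = S_0 * exp(-qT) - K * exp(-rT).
S_0 * exp(-qT) = 57.3200 * 0.97482238 = 55.87681876
K * exp(-rT) = 63.9900 * 0.96319442 = 61.63481079
P = C - S*exp(-qT) + K*exp(-rT)
P = 9.2580 - 55.87681876 + 61.63481079 = 15.0160


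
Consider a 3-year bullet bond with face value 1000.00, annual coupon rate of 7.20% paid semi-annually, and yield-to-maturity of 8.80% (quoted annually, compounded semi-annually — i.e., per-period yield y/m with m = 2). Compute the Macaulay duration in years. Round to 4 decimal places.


Coupon per period c = face * coupon_rate / m = 36.000000
Periods per year m = 2; per-period yield y/m = 0.044000
Number of cashflows N = 6
Cashflows (t years, CF_t, discount factor 1/(1+y/m)^(m*t), PV):
  t = 0.5000: CF_t = 36.000000, DF = 0.957854, PV = 34.482759
  t = 1.0000: CF_t = 36.000000, DF = 0.917485, PV = 33.029462
  t = 1.5000: CF_t = 36.000000, DF = 0.878817, PV = 31.637416
  t = 2.0000: CF_t = 36.000000, DF = 0.841779, PV = 30.304038
  t = 2.5000: CF_t = 36.000000, DF = 0.806302, PV = 29.026857
  t = 3.0000: CF_t = 1036.000000, DF = 0.772320, PV = 800.123016
Price P = sum_t PV_t = 958.603548
Macaulay numerator sum_t t * PV_t:
  t * PV_t at t = 0.5000: 17.241379
  t * PV_t at t = 1.0000: 33.029462
  t * PV_t at t = 1.5000: 47.456124
  t * PV_t at t = 2.0000: 60.608077
  t * PV_t at t = 2.5000: 72.567142
  t * PV_t at t = 3.0000: 2400.369049
Macaulay duration D = (sum_t t * PV_t) / P = 2631.271232 / 958.603548 = 2.744900

Answer: Macaulay duration = 2.7449 years


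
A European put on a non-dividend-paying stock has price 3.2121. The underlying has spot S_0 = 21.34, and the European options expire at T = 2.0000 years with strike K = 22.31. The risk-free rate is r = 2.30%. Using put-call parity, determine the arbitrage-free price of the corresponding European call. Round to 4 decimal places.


Answer: Call price = 3.2451

Derivation:
Put-call parity: C - P = S_0 * exp(-qT) - K * exp(-rT).
S_0 * exp(-qT) = 21.3400 * 1.00000000 = 21.34000000
K * exp(-rT) = 22.3100 * 0.95504196 = 21.30698618
C = P + S*exp(-qT) - K*exp(-rT)
C = 3.2121 + 21.34000000 - 21.30698618 = 3.2451


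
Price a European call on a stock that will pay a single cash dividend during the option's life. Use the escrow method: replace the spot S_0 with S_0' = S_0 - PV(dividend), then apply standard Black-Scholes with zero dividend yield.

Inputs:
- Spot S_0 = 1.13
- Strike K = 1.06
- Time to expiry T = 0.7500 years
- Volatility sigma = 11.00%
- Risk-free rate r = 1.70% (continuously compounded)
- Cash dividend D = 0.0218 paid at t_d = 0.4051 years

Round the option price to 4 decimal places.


Answer: Price = 0.0790

Derivation:
PV(D) = D * exp(-r * t_d) = 0.0218 * 0.99313696 = 0.02165039
S_0' = S_0 - PV(D) = 1.1300 - 0.02165039 = 1.10834961
d1 = (ln(S_0'/K) + (r + sigma^2/2)*T) / (sigma*sqrt(T)) = 0.64968351
d2 = d1 - sigma*sqrt(T) = 0.55442072
exp(-rT) = 0.98733094
N(d1) = 0.74205166; N(d2) = 0.71035452
C = S_0' * N(d1) - K * exp(-rT) * N(d2) = 1.10834961 * 0.74205166 - 1.0600 * 0.98733094 * 0.71035452 = 0.0790


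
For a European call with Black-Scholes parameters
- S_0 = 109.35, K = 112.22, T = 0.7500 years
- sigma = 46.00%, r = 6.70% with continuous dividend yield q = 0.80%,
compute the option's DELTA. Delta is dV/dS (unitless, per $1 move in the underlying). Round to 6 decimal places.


d1 = 0.2452295690; d2 = -0.1531421167
phi(d1) = 0.3871251304; exp(-qT) = 0.9940179641; exp(-rT) = 0.9509916469
N(d1) = 0.5968606588
Delta = exp(-qT) * N(d1) = 0.9940179641 * 0.5968606588 = 0.593290

Answer: Delta = 0.593290


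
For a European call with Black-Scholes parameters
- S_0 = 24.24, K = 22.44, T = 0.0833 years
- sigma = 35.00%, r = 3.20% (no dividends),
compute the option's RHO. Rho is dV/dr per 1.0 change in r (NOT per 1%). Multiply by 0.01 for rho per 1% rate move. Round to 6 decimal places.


Answer: Rho = 1.435981

Derivation:
d1 = 0.8407255455; d2 = 0.7397094577
phi(d1) = 0.2801729313; exp(-qT) = 1.0000000000; exp(-rT) = 0.9973379496
N(d2) = 0.7702618459
Rho = K*T*exp(-rT)*N(d2) = 22.4400 * 0.0833 * 0.9973379496 * 0.7702618459 = 1.435981


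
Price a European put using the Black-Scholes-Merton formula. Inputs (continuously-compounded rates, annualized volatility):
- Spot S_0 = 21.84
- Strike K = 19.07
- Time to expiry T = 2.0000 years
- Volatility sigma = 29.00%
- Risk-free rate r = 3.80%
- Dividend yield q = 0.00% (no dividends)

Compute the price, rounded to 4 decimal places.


d1 = (ln(S/K) + (r - q + 0.5*sigma^2) * T) / (sigma * sqrt(T)) = 0.72107027
d2 = d1 - sigma * sqrt(T) = 0.31094833
exp(-rT) = 0.92681621; exp(-qT) = 1.00000000
P = K * exp(-rT) * N(-d2) - S_0 * exp(-qT) * N(-d1)
N(-d1) = 0.23543314; N(-d2) = 0.37791995
P = 19.0700 * 0.92681621 * 0.37791995 - 21.8400 * 1.00000000 * 0.23543314 = 1.5376

Answer: Price = 1.5376


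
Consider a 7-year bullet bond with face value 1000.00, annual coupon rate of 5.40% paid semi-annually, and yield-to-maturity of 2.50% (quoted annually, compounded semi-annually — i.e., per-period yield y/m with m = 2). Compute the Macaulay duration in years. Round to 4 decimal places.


Answer: Macaulay duration = 6.0251 years

Derivation:
Coupon per period c = face * coupon_rate / m = 27.000000
Periods per year m = 2; per-period yield y/m = 0.012500
Number of cashflows N = 14
Cashflows (t years, CF_t, discount factor 1/(1+y/m)^(m*t), PV):
  t = 0.5000: CF_t = 27.000000, DF = 0.987654, PV = 26.666667
  t = 1.0000: CF_t = 27.000000, DF = 0.975461, PV = 26.337449
  t = 1.5000: CF_t = 27.000000, DF = 0.963418, PV = 26.012295
  t = 2.0000: CF_t = 27.000000, DF = 0.951524, PV = 25.691155
  t = 2.5000: CF_t = 27.000000, DF = 0.939777, PV = 25.373981
  t = 3.0000: CF_t = 27.000000, DF = 0.928175, PV = 25.060722
  t = 3.5000: CF_t = 27.000000, DF = 0.916716, PV = 24.751330
  t = 4.0000: CF_t = 27.000000, DF = 0.905398, PV = 24.445758
  t = 4.5000: CF_t = 27.000000, DF = 0.894221, PV = 24.143959
  t = 5.0000: CF_t = 27.000000, DF = 0.883181, PV = 23.845885
  t = 5.5000: CF_t = 27.000000, DF = 0.872277, PV = 23.551491
  t = 6.0000: CF_t = 27.000000, DF = 0.861509, PV = 23.260732
  t = 6.5000: CF_t = 27.000000, DF = 0.850873, PV = 22.973563
  t = 7.0000: CF_t = 1027.000000, DF = 0.840368, PV = 863.058029
Price P = sum_t PV_t = 1185.173015
Macaulay numerator sum_t t * PV_t:
  t * PV_t at t = 0.5000: 13.333333
  t * PV_t at t = 1.0000: 26.337449
  t * PV_t at t = 1.5000: 39.018442
  t * PV_t at t = 2.0000: 51.382311
  t * PV_t at t = 2.5000: 63.434952
  t * PV_t at t = 3.0000: 75.182165
  t * PV_t at t = 3.5000: 86.629655
  t * PV_t at t = 4.0000: 97.783032
  t * PV_t at t = 4.5000: 108.647814
  t * PV_t at t = 5.0000: 119.229425
  t * PV_t at t = 5.5000: 129.533203
  t * PV_t at t = 6.0000: 139.564393
  t * PV_t at t = 6.5000: 149.328157
  t * PV_t at t = 7.0000: 6041.406204
Macaulay duration D = (sum_t t * PV_t) / P = 7140.810534 / 1185.173015 = 6.025121


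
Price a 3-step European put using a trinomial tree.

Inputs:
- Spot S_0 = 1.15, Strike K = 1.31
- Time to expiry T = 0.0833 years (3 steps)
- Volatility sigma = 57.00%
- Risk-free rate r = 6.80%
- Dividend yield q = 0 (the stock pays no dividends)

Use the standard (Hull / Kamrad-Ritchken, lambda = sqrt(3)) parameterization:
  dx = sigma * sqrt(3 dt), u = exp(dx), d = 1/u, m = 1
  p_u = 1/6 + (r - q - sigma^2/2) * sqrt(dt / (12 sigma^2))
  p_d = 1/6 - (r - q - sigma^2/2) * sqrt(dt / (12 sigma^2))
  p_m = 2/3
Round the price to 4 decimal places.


dt = T/N = 0.027767; dx = sigma*sqrt(3*dt) = 0.164512
u = exp(dx) = 1.178818; d = 1/u = 0.848308
p_u = 0.158696, p_m = 0.666667, p_d = 0.174637
Discount per step: exp(-r*dt) = 0.998114
Stock lattice S(k, j) with j the centered position index:
  k=0: S(0,+0) = 1.1500
  k=1: S(1,-1) = 0.9756; S(1,+0) = 1.1500; S(1,+1) = 1.3556
  k=2: S(2,-2) = 0.8276; S(2,-1) = 0.9756; S(2,+0) = 1.1500; S(2,+1) = 1.3556; S(2,+2) = 1.5981
  k=3: S(3,-3) = 0.7020; S(3,-2) = 0.8276; S(3,-1) = 0.9756; S(3,+0) = 1.1500; S(3,+1) = 1.3556; S(3,+2) = 1.5981; S(3,+3) = 1.8838
Terminal payoffs V(N, j) = max(K - S_T, 0):
  V(3,-3) = 0.607966; V(3,-2) = 0.482430; V(3,-1) = 0.334446; V(3,+0) = 0.160000; V(3,+1) = 0.000000; V(3,+2) = 0.000000; V(3,+3) = 0.000000
Backward induction: V(k, j) = exp(-r*dt) * [p_u * V(k+1, j+1) + p_m * V(k+1, j) + p_d * V(k+1, j-1)]
  V(2,-2) = exp(-r*dt) * [p_u*0.334446 + p_m*0.482430 + p_d*0.607966] = 0.479962
  V(2,-1) = exp(-r*dt) * [p_u*0.160000 + p_m*0.334446 + p_d*0.482430] = 0.331978
  V(2,+0) = exp(-r*dt) * [p_u*0.000000 + p_m*0.160000 + p_d*0.334446] = 0.164762
  V(2,+1) = exp(-r*dt) * [p_u*0.000000 + p_m*0.000000 + p_d*0.160000] = 0.027889
  V(2,+2) = exp(-r*dt) * [p_u*0.000000 + p_m*0.000000 + p_d*0.000000] = 0.000000
  V(1,-1) = exp(-r*dt) * [p_u*0.164762 + p_m*0.331978 + p_d*0.479962] = 0.330660
  V(1,+0) = exp(-r*dt) * [p_u*0.027889 + p_m*0.164762 + p_d*0.331978] = 0.171918
  V(1,+1) = exp(-r*dt) * [p_u*0.000000 + p_m*0.027889 + p_d*0.164762] = 0.047277
  V(0,+0) = exp(-r*dt) * [p_u*0.047277 + p_m*0.171918 + p_d*0.330660] = 0.179521

Answer: Price = V(0,0) = 0.1795


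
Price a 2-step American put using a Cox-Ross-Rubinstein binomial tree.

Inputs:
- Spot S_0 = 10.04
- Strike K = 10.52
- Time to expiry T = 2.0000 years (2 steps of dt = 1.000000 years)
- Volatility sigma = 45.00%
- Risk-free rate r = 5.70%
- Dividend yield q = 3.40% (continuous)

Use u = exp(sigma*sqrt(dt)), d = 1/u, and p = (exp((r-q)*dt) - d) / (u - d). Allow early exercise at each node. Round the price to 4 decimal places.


dt = T/N = 1.000000
u = exp(sigma*sqrt(dt)) = 1.568312; d = 1/u = 0.637628
p = (exp((r-q)*dt) - d) / (u - d) = 0.414360
Discount per step: exp(-r*dt) = 0.944594
Stock lattice S(k, i) with i counting down-moves:
  k=0: S(0,0) = 10.0400
  k=1: S(1,0) = 15.7459; S(1,1) = 6.4018
  k=2: S(2,0) = 24.6944; S(2,1) = 10.0400; S(2,2) = 4.0820
Terminal payoffs V(N, i) = max(K - S_T, 0):
  V(2,0) = 0.000000; V(2,1) = 0.480000; V(2,2) = 6.438041
Backward induction: V(k, i) = exp(-r*dt) * [p * V(k+1, i) + (1-p) * V(k+1, i+1)]; then take max(V_cont, immediate exercise) for American.
  V(1,0) = exp(-r*dt) * [p*0.000000 + (1-p)*0.480000] = 0.265532; exercise = 0.000000; V(1,0) = max -> 0.265532
  V(1,1) = exp(-r*dt) * [p*0.480000 + (1-p)*6.438041] = 3.749345; exercise = 4.118213; V(1,1) = max -> 4.118213
  V(0,0) = exp(-r*dt) * [p*0.265532 + (1-p)*4.118213] = 2.382092; exercise = 0.480000; V(0,0) = max -> 2.382092

Answer: Price = V(0,0) = 2.3821


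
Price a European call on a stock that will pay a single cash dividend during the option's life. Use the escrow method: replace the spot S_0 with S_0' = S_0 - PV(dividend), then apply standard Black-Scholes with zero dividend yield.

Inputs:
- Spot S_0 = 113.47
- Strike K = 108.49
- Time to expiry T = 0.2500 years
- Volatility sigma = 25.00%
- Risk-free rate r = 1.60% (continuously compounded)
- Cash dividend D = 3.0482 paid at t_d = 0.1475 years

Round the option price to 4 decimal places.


PV(D) = D * exp(-r * t_d) = 3.0482 * 0.99764278 = 3.04101473
S_0' = S_0 - PV(D) = 113.4700 - 3.04101473 = 110.42898527
d1 = (ln(S_0'/K) + (r + sigma^2/2)*T) / (sigma*sqrt(T)) = 0.23621715
d2 = d1 - sigma*sqrt(T) = 0.11121715
exp(-rT) = 0.99600799
N(d1) = 0.59336792; N(d2) = 0.54427793
C = S_0' * N(d1) - K * exp(-rT) * N(d2) = 110.42898527 * 0.59336792 - 108.4900 * 0.99600799 * 0.54427793 = 6.7120

Answer: Price = 6.7120


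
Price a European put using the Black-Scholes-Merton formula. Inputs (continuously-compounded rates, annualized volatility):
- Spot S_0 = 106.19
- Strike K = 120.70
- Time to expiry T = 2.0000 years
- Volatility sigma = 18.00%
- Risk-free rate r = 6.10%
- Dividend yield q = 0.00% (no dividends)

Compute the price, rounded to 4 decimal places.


d1 = (ln(S/K) + (r - q + 0.5*sigma^2) * T) / (sigma * sqrt(T)) = 0.10340185
d2 = d1 - sigma * sqrt(T) = -0.15115659
exp(-rT) = 0.88514837; exp(-qT) = 1.00000000
P = K * exp(-rT) * N(-d2) - S_0 * exp(-qT) * N(-d1)
N(-d1) = 0.45882202; N(-d2) = 0.56007390
P = 120.7000 * 0.88514837 * 0.56007390 - 106.1900 * 1.00000000 * 0.45882202 = 11.1145

Answer: Price = 11.1145


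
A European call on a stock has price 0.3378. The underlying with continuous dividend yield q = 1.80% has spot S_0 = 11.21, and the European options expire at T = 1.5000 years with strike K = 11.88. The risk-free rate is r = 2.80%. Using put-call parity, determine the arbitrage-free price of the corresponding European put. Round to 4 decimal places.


Answer: Put price = 0.8178

Derivation:
Put-call parity: C - P = S_0 * exp(-qT) - K * exp(-rT).
S_0 * exp(-qT) = 11.2100 * 0.97336124 = 10.91137952
K * exp(-rT) = 11.8800 * 0.95886978 = 11.39137299
P = C - S*exp(-qT) + K*exp(-rT)
P = 0.3378 - 10.91137952 + 11.39137299 = 0.8178


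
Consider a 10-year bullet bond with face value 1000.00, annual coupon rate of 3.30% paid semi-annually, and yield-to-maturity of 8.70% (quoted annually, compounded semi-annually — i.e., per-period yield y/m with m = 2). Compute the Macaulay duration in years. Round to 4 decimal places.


Coupon per period c = face * coupon_rate / m = 16.500000
Periods per year m = 2; per-period yield y/m = 0.043500
Number of cashflows N = 20
Cashflows (t years, CF_t, discount factor 1/(1+y/m)^(m*t), PV):
  t = 0.5000: CF_t = 16.500000, DF = 0.958313, PV = 15.812171
  t = 1.0000: CF_t = 16.500000, DF = 0.918365, PV = 15.153014
  t = 1.5000: CF_t = 16.500000, DF = 0.880081, PV = 14.521336
  t = 2.0000: CF_t = 16.500000, DF = 0.843393, PV = 13.915991
  t = 2.5000: CF_t = 16.500000, DF = 0.808235, PV = 13.335880
  t = 3.0000: CF_t = 16.500000, DF = 0.774543, PV = 12.779952
  t = 3.5000: CF_t = 16.500000, DF = 0.742254, PV = 12.247199
  t = 4.0000: CF_t = 16.500000, DF = 0.711312, PV = 11.736654
  t = 4.5000: CF_t = 16.500000, DF = 0.681660, PV = 11.247393
  t = 5.0000: CF_t = 16.500000, DF = 0.653244, PV = 10.778527
  t = 5.5000: CF_t = 16.500000, DF = 0.626013, PV = 10.329206
  t = 6.0000: CF_t = 16.500000, DF = 0.599916, PV = 9.898617
  t = 6.5000: CF_t = 16.500000, DF = 0.574908, PV = 9.485977
  t = 7.0000: CF_t = 16.500000, DF = 0.550942, PV = 9.090538
  t = 7.5000: CF_t = 16.500000, DF = 0.527975, PV = 8.711584
  t = 8.0000: CF_t = 16.500000, DF = 0.505965, PV = 8.348428
  t = 8.5000: CF_t = 16.500000, DF = 0.484873, PV = 8.000410
  t = 9.0000: CF_t = 16.500000, DF = 0.464661, PV = 7.666900
  t = 9.5000: CF_t = 16.500000, DF = 0.445290, PV = 7.347292
  t = 10.0000: CF_t = 1016.500000, DF = 0.426728, PV = 433.768804
Price P = sum_t PV_t = 644.175873
Macaulay numerator sum_t t * PV_t:
  t * PV_t at t = 0.5000: 7.906085
  t * PV_t at t = 1.0000: 15.153014
  t * PV_t at t = 1.5000: 21.782004
  t * PV_t at t = 2.0000: 27.831981
  t * PV_t at t = 2.5000: 33.339700
  t * PV_t at t = 3.0000: 38.339856
  t * PV_t at t = 3.5000: 42.865196
  t * PV_t at t = 4.0000: 46.946618
  t * PV_t at t = 4.5000: 50.613268
  t * PV_t at t = 5.0000: 53.892635
  t * PV_t at t = 5.5000: 56.810635
  t * PV_t at t = 6.0000: 59.391700
  t * PV_t at t = 6.5000: 61.658848
  t * PV_t at t = 7.0000: 63.633767
  t * PV_t at t = 7.5000: 65.336882
  t * PV_t at t = 8.0000: 66.787422
  t * PV_t at t = 8.5000: 68.003484
  t * PV_t at t = 9.0000: 69.002097
  t * PV_t at t = 9.5000: 69.799279
  t * PV_t at t = 10.0000: 4337.688039
Macaulay duration D = (sum_t t * PV_t) / P = 5256.782511 / 644.175873 = 8.160477

Answer: Macaulay duration = 8.1605 years


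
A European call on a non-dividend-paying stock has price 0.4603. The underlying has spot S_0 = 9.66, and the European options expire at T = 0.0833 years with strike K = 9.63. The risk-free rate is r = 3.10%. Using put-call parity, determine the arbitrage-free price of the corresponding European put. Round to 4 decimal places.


Put-call parity: C - P = S_0 * exp(-qT) - K * exp(-rT).
S_0 * exp(-qT) = 9.6600 * 1.00000000 = 9.66000000
K * exp(-rT) = 9.6300 * 0.99742103 = 9.60516453
P = C - S*exp(-qT) + K*exp(-rT)
P = 0.4603 - 9.66000000 + 9.60516453 = 0.4055

Answer: Put price = 0.4055


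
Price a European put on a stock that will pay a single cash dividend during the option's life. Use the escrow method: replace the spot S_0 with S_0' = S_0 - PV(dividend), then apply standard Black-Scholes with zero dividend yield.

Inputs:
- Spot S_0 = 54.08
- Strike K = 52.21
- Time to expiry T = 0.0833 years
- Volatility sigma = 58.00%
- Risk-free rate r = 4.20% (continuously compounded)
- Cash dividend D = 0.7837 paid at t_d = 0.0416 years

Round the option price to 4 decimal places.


PV(D) = D * exp(-r * t_d) = 0.7837 * 0.99825433 = 0.78233191
S_0' = S_0 - PV(D) = 54.0800 - 0.78233191 = 53.29766809
d1 = (ln(S_0'/K) + (r + sigma^2/2)*T) / (sigma*sqrt(T)) = 0.22776958
d2 = d1 - sigma*sqrt(T) = 0.06037149
exp(-rT) = 0.99650751
N(-d1) = 0.40991269; N(-d2) = 0.47592988
P = K * exp(-rT) * N(-d2) - S_0' * N(-d1) = 52.2100 * 0.99650751 * 0.47592988 - 53.29766809 * 0.40991269 = 2.9141

Answer: Price = 2.9141


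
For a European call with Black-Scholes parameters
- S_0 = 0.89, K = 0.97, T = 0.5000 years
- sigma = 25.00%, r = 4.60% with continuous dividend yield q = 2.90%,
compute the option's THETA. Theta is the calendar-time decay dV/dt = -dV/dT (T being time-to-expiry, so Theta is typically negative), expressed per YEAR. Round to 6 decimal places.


d1 = -0.3504399076; d2 = -0.5272166029
phi(d1) = 0.3751825402; exp(-qT) = 0.9856046187; exp(-rT) = 0.9772624838
Theta = -S*exp(-qT)*phi(d1)*sigma/(2*sqrt(T)) - r*K*exp(-rT)*N(d2) + q*S*exp(-qT)*N(d1)
N(d1) = 0.3630042904; N(d2) = 0.2990215901; sqrt(T) = 0.7071067812
Term 1 = -0.8900 * 0.9856046187 * 0.3751825402 * 0.2500 / (2 * 0.7071067812) = -0.0581782116
Term 2 = -0.0460 * 0.9700 * 0.9772624838 * 0.2990215901 = -0.0130389716
Term 3 = 0.0290 * 0.8900 * 0.9856046187 * 0.3630042904 = 0.0092342684
Theta = -0.0581782116 + (-0.0130389716) + (0.0092342684) = -0.061983

Answer: Theta = -0.061983


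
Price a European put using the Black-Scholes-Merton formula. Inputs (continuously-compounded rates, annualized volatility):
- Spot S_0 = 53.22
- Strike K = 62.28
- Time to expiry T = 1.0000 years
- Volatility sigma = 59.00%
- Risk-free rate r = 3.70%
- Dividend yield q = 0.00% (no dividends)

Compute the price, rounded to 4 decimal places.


d1 = (ln(S/K) + (r - q + 0.5*sigma^2) * T) / (sigma * sqrt(T)) = 0.09126088
d2 = d1 - sigma * sqrt(T) = -0.49873912
exp(-rT) = 0.96367614; exp(-qT) = 1.00000000
P = K * exp(-rT) * N(-d2) - S_0 * exp(-qT) * N(-d1)
N(-d1) = 0.46364265; N(-d2) = 0.69101841
P = 62.2800 * 0.96367614 * 0.69101841 - 53.2200 * 1.00000000 * 0.46364265 = 16.7983

Answer: Price = 16.7983


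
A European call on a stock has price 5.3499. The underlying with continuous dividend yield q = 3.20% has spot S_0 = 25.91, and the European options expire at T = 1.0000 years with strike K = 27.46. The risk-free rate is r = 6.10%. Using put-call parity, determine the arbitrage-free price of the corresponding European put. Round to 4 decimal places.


Answer: Put price = 6.0909

Derivation:
Put-call parity: C - P = S_0 * exp(-qT) - K * exp(-rT).
S_0 * exp(-qT) = 25.9100 * 0.96850658 = 25.09400554
K * exp(-rT) = 27.4600 * 0.94082324 = 25.83500616
P = C - S*exp(-qT) + K*exp(-rT)
P = 5.3499 - 25.09400554 + 25.83500616 = 6.0909


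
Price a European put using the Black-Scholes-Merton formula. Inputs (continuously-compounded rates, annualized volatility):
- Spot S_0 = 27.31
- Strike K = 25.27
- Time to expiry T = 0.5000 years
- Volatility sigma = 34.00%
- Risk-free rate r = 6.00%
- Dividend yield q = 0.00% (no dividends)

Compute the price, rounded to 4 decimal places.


d1 = (ln(S/K) + (r - q + 0.5*sigma^2) * T) / (sigma * sqrt(T)) = 0.56791079
d2 = d1 - sigma * sqrt(T) = 0.32749448
exp(-rT) = 0.97044553; exp(-qT) = 1.00000000
P = K * exp(-rT) * N(-d2) - S_0 * exp(-qT) * N(-d1)
N(-d1) = 0.28504777; N(-d2) = 0.37164696
P = 25.2700 * 0.97044553 * 0.37164696 - 27.3100 * 1.00000000 * 0.28504777 = 1.3293

Answer: Price = 1.3293


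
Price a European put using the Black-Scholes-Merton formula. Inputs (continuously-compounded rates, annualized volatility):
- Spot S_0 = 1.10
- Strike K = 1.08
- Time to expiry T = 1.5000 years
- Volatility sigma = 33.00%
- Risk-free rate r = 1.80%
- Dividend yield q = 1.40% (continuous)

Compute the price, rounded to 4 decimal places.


d1 = (ln(S/K) + (r - q + 0.5*sigma^2) * T) / (sigma * sqrt(T)) = 0.26232832
d2 = d1 - sigma * sqrt(T) = -0.14183748
exp(-rT) = 0.97336124; exp(-qT) = 0.97921896
P = K * exp(-rT) * N(-d2) - S_0 * exp(-qT) * N(-d1)
N(-d1) = 0.39653416; N(-d2) = 0.55639581
P = 1.0800 * 0.97336124 * 0.55639581 - 1.1000 * 0.97921896 * 0.39653416 = 0.1578

Answer: Price = 0.1578


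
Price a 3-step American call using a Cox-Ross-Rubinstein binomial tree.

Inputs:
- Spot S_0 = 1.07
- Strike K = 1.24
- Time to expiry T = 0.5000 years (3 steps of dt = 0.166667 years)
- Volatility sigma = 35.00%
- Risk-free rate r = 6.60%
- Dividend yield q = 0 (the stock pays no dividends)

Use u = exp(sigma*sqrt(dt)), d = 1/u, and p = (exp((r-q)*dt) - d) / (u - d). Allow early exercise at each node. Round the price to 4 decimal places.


Answer: Price = V(0,0) = 0.0496

Derivation:
dt = T/N = 0.166667
u = exp(sigma*sqrt(dt)) = 1.153599; d = 1/u = 0.866852
p = (exp((r-q)*dt) - d) / (u - d) = 0.502912
Discount per step: exp(-r*dt) = 0.989060
Stock lattice S(k, i) with i counting down-moves:
  k=0: S(0,0) = 1.0700
  k=1: S(1,0) = 1.2344; S(1,1) = 0.9275
  k=2: S(2,0) = 1.4239; S(2,1) = 1.0700; S(2,2) = 0.8040
  k=3: S(3,0) = 1.6427; S(3,1) = 1.2344; S(3,2) = 0.9275; S(3,3) = 0.6970
Terminal payoffs V(N, i) = max(S_T - K, 0):
  V(3,0) = 0.402664; V(3,1) = 0.000000; V(3,2) = 0.000000; V(3,3) = 0.000000
Backward induction: V(k, i) = exp(-r*dt) * [p * V(k+1, i) + (1-p) * V(k+1, i+1)]; then take max(V_cont, immediate exercise) for American.
  V(2,0) = exp(-r*dt) * [p*0.402664 + (1-p)*0.000000] = 0.200289; exercise = 0.183947; V(2,0) = max -> 0.200289
  V(2,1) = exp(-r*dt) * [p*0.000000 + (1-p)*0.000000] = 0.000000; exercise = 0.000000; V(2,1) = max -> 0.000000
  V(2,2) = exp(-r*dt) * [p*0.000000 + (1-p)*0.000000] = 0.000000; exercise = 0.000000; V(2,2) = max -> 0.000000
  V(1,0) = exp(-r*dt) * [p*0.200289 + (1-p)*0.000000] = 0.099626; exercise = 0.000000; V(1,0) = max -> 0.099626
  V(1,1) = exp(-r*dt) * [p*0.000000 + (1-p)*0.000000] = 0.000000; exercise = 0.000000; V(1,1) = max -> 0.000000
  V(0,0) = exp(-r*dt) * [p*0.099626 + (1-p)*0.000000] = 0.049555; exercise = 0.000000; V(0,0) = max -> 0.049555


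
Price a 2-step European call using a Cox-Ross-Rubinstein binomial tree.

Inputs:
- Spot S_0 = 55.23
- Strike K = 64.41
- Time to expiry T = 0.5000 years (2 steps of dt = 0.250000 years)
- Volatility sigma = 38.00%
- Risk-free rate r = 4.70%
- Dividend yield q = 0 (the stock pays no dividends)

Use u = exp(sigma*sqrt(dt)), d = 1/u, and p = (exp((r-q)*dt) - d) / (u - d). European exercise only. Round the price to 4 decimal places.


dt = T/N = 0.250000
u = exp(sigma*sqrt(dt)) = 1.209250; d = 1/u = 0.826959
p = (exp((r-q)*dt) - d) / (u - d) = 0.483559
Discount per step: exp(-r*dt) = 0.988319
Stock lattice S(k, i) with i counting down-moves:
  k=0: S(0,0) = 55.2300
  k=1: S(1,0) = 66.7869; S(1,1) = 45.6730
  k=2: S(2,0) = 80.7620; S(2,1) = 55.2300; S(2,2) = 37.7697
Terminal payoffs V(N, i) = max(S_T - K, 0):
  V(2,0) = 16.351978; V(2,1) = 0.000000; V(2,2) = 0.000000
Backward induction: V(k, i) = exp(-r*dt) * [p * V(k+1, i) + (1-p) * V(k+1, i+1)].
  V(1,0) = exp(-r*dt) * [p*16.351978 + (1-p)*0.000000] = 7.814788
  V(1,1) = exp(-r*dt) * [p*0.000000 + (1-p)*0.000000] = 0.000000
  V(0,0) = exp(-r*dt) * [p*7.814788 + (1-p)*0.000000] = 3.734772

Answer: Price = V(0,0) = 3.7348


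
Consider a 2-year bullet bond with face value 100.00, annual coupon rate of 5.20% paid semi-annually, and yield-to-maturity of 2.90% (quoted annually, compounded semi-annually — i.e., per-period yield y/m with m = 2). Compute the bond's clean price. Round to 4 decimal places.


Coupon per period c = face * coupon_rate / m = 2.600000
Periods per year m = 2; per-period yield y/m = 0.014500
Number of cashflows N = 4
Cashflows (t years, CF_t, discount factor 1/(1+y/m)^(m*t), PV):
  t = 0.5000: CF_t = 2.600000, DF = 0.985707, PV = 2.562839
  t = 1.0000: CF_t = 2.600000, DF = 0.971619, PV = 2.526209
  t = 1.5000: CF_t = 2.600000, DF = 0.957732, PV = 2.490102
  t = 2.0000: CF_t = 102.600000, DF = 0.944043, PV = 96.858816
Price P = sum_t PV_t = 104.437966

Answer: Price = 104.4380


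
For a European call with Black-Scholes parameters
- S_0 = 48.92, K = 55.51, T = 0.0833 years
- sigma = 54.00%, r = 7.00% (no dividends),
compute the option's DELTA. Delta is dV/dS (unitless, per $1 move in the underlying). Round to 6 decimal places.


d1 = -0.6955301520; d2 = -0.8513835447
phi(d1) = 0.3132293437; exp(-qT) = 1.0000000000; exp(-rT) = 0.9941859673
N(d1) = 0.2433615610
Delta = exp(-qT) * N(d1) = 1.0000000000 * 0.2433615610 = 0.243362

Answer: Delta = 0.243362


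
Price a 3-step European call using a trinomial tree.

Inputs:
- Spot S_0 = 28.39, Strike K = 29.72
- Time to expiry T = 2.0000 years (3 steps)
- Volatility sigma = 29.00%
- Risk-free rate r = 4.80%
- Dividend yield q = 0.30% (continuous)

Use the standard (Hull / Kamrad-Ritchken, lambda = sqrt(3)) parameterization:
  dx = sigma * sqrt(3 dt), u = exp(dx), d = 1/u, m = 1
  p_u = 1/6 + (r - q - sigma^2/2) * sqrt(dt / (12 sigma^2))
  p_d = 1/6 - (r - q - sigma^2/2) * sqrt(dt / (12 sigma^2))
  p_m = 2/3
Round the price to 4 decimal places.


Answer: Price = V(0,0) = 4.9435

Derivation:
dt = T/N = 0.666667; dx = sigma*sqrt(3*dt) = 0.410122
u = exp(dx) = 1.507002; d = 1/u = 0.663569
p_u = 0.169064, p_m = 0.666667, p_d = 0.164269
Discount per step: exp(-r*dt) = 0.968507
Stock lattice S(k, j) with j the centered position index:
  k=0: S(0,+0) = 28.3900
  k=1: S(1,-1) = 18.8387; S(1,+0) = 28.3900; S(1,+1) = 42.7838
  k=2: S(2,-2) = 12.5008; S(2,-1) = 18.8387; S(2,+0) = 28.3900; S(2,+1) = 42.7838; S(2,+2) = 64.4752
  k=3: S(3,-3) = 8.2952; S(3,-2) = 12.5008; S(3,-1) = 18.8387; S(3,+0) = 28.3900; S(3,+1) = 42.7838; S(3,+2) = 64.4752; S(3,+3) = 97.1642
Terminal payoffs V(N, j) = max(S_T - K, 0):
  V(3,-3) = 0.000000; V(3,-2) = 0.000000; V(3,-1) = 0.000000; V(3,+0) = 0.000000; V(3,+1) = 13.063773; V(3,+2) = 34.755212; V(3,+3) = 67.444243
Backward induction: V(k, j) = exp(-r*dt) * [p_u * V(k+1, j+1) + p_m * V(k+1, j) + p_d * V(k+1, j-1)]
  V(2,-2) = exp(-r*dt) * [p_u*0.000000 + p_m*0.000000 + p_d*0.000000] = 0.000000
  V(2,-1) = exp(-r*dt) * [p_u*0.000000 + p_m*0.000000 + p_d*0.000000] = 0.000000
  V(2,+0) = exp(-r*dt) * [p_u*13.063773 + p_m*0.000000 + p_d*0.000000] = 2.139061
  V(2,+1) = exp(-r*dt) * [p_u*34.755212 + p_m*13.063773 + p_d*0.000000] = 14.125716
  V(2,+2) = exp(-r*dt) * [p_u*67.444243 + p_m*34.755212 + p_d*13.063773] = 35.562138
  V(1,-1) = exp(-r*dt) * [p_u*2.139061 + p_m*0.000000 + p_d*0.000000] = 0.350250
  V(1,+0) = exp(-r*dt) * [p_u*14.125716 + p_m*2.139061 + p_d*0.000000] = 3.694073
  V(1,+1) = exp(-r*dt) * [p_u*35.562138 + p_m*14.125716 + p_d*2.139061] = 15.283822
  V(0,+0) = exp(-r*dt) * [p_u*15.283822 + p_m*3.694073 + p_d*0.350250] = 4.943451


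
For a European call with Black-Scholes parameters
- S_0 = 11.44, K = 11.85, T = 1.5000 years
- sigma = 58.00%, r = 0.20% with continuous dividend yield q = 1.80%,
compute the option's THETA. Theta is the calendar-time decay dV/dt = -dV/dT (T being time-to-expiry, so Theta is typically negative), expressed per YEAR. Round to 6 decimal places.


d1 = 0.2718203249; d2 = -0.4385317005
phi(d1) = 0.3844730138; exp(-qT) = 0.9733612415; exp(-rT) = 0.9970044955
Theta = -S*exp(-qT)*phi(d1)*sigma/(2*sqrt(T)) - r*K*exp(-rT)*N(d2) + q*S*exp(-qT)*N(d1)
N(d1) = 0.6071199118; N(d2) = 0.3305004477; sqrt(T) = 1.2247448714
Term 1 = -11.4400 * 0.9733612415 * 0.3844730138 * 0.5800 / (2 * 1.2247448714) = -1.0137206744
Term 2 = -0.0020 * 11.8500 * 0.9970044955 * 0.3305004477 = -0.0078093972
Term 3 = 0.0180 * 11.4400 * 0.9733612415 * 0.6071199118 = 0.1216878044
Theta = -1.0137206744 + (-0.0078093972) + (0.1216878044) = -0.899842

Answer: Theta = -0.899842


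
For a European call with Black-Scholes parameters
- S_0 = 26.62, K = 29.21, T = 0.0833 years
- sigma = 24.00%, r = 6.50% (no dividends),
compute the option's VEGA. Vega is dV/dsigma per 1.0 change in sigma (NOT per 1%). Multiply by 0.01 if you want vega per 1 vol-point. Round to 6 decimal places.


d1 = -1.2276166368; d2 = -1.2968848114
phi(d1) = 0.1877845776; exp(-qT) = 1.0000000000; exp(-rT) = 0.9946001320
Vega = S * exp(-qT) * phi(d1) * sqrt(T) = 26.6200 * 1.0000000000 * 0.1877845776 * 0.2886173938 = 1.442748

Answer: Vega = 1.442748


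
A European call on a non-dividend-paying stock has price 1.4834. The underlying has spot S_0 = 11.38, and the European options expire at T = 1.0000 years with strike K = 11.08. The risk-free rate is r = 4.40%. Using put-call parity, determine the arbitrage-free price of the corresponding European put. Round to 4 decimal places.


Put-call parity: C - P = S_0 * exp(-qT) - K * exp(-rT).
S_0 * exp(-qT) = 11.3800 * 1.00000000 = 11.38000000
K * exp(-rT) = 11.0800 * 0.95695396 = 10.60304985
P = C - S*exp(-qT) + K*exp(-rT)
P = 1.4834 - 11.38000000 + 10.60304985 = 0.7064

Answer: Put price = 0.7064


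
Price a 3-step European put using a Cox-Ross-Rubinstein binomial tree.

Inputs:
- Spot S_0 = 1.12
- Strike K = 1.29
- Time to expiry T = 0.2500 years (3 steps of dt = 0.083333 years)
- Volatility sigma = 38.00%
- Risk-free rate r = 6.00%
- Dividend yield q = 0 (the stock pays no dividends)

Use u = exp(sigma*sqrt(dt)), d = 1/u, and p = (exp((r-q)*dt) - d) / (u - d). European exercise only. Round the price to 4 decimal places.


Answer: Price = V(0,0) = 0.1827

Derivation:
dt = T/N = 0.083333
u = exp(sigma*sqrt(dt)) = 1.115939; d = 1/u = 0.896106
p = (exp((r-q)*dt) - d) / (u - d) = 0.495405
Discount per step: exp(-r*dt) = 0.995012
Stock lattice S(k, i) with i counting down-moves:
  k=0: S(0,0) = 1.1200
  k=1: S(1,0) = 1.2499; S(1,1) = 1.0036
  k=2: S(2,0) = 1.3948; S(2,1) = 1.1200; S(2,2) = 0.8994
  k=3: S(3,0) = 1.5565; S(3,1) = 1.2499; S(3,2) = 1.0036; S(3,3) = 0.8059
Terminal payoffs V(N, i) = max(K - S_T, 0):
  V(3,0) = 0.000000; V(3,1) = 0.040148; V(3,2) = 0.286361; V(3,3) = 0.484072
Backward induction: V(k, i) = exp(-r*dt) * [p * V(k+1, i) + (1-p) * V(k+1, i+1)].
  V(2,0) = exp(-r*dt) * [p*0.000000 + (1-p)*0.040148] = 0.020157
  V(2,1) = exp(-r*dt) * [p*0.040148 + (1-p)*0.286361] = 0.163566
  V(2,2) = exp(-r*dt) * [p*0.286361 + (1-p)*0.484072] = 0.384199
  V(1,0) = exp(-r*dt) * [p*0.020157 + (1-p)*0.163566] = 0.092059
  V(1,1) = exp(-r*dt) * [p*0.163566 + (1-p)*0.384199] = 0.273526
  V(0,0) = exp(-r*dt) * [p*0.092059 + (1-p)*0.273526] = 0.182710


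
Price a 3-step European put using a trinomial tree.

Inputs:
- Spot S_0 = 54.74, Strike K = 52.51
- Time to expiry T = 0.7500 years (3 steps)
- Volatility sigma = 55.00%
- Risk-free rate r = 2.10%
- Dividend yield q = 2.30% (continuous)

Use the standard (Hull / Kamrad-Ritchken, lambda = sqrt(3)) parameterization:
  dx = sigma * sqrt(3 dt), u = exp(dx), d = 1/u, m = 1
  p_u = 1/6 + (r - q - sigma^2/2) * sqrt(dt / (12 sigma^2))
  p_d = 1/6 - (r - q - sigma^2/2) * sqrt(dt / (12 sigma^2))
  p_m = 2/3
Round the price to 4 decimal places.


Answer: Price = V(0,0) = 8.3117

Derivation:
dt = T/N = 0.250000; dx = sigma*sqrt(3*dt) = 0.476314
u = exp(dx) = 1.610128; d = 1/u = 0.621068
p_u = 0.126449, p_m = 0.666667, p_d = 0.206884
Discount per step: exp(-r*dt) = 0.994764
Stock lattice S(k, j) with j the centered position index:
  k=0: S(0,+0) = 54.7400
  k=1: S(1,-1) = 33.9973; S(1,+0) = 54.7400; S(1,+1) = 88.1384
  k=2: S(2,-2) = 21.1146; S(2,-1) = 33.9973; S(2,+0) = 54.7400; S(2,+1) = 88.1384; S(2,+2) = 141.9142
  k=3: S(3,-3) = 13.1136; S(3,-2) = 21.1146; S(3,-1) = 33.9973; S(3,+0) = 54.7400; S(3,+1) = 88.1384; S(3,+2) = 141.9142; S(3,+3) = 228.5001
Terminal payoffs V(N, j) = max(K - S_T, 0):
  V(3,-3) = 39.396362; V(3,-2) = 31.395357; V(3,-1) = 18.512713; V(3,+0) = 0.000000; V(3,+1) = 0.000000; V(3,+2) = 0.000000; V(3,+3) = 0.000000
Backward induction: V(k, j) = exp(-r*dt) * [p_u * V(k+1, j+1) + p_m * V(k+1, j) + p_d * V(k+1, j-1)]
  V(2,-2) = exp(-r*dt) * [p_u*18.512713 + p_m*31.395357 + p_d*39.396362] = 31.257112
  V(2,-1) = exp(-r*dt) * [p_u*0.000000 + p_m*18.512713 + p_d*31.395357] = 18.738382
  V(2,+0) = exp(-r*dt) * [p_u*0.000000 + p_m*0.000000 + p_d*18.512713] = 3.809936
  V(2,+1) = exp(-r*dt) * [p_u*0.000000 + p_m*0.000000 + p_d*0.000000] = 0.000000
  V(2,+2) = exp(-r*dt) * [p_u*0.000000 + p_m*0.000000 + p_d*0.000000] = 0.000000
  V(1,-1) = exp(-r*dt) * [p_u*3.809936 + p_m*18.738382 + p_d*31.257112] = 19.338829
  V(1,+0) = exp(-r*dt) * [p_u*0.000000 + p_m*3.809936 + p_d*18.738382] = 6.383036
  V(1,+1) = exp(-r*dt) * [p_u*0.000000 + p_m*0.000000 + p_d*3.809936] = 0.784089
  V(0,+0) = exp(-r*dt) * [p_u*0.784089 + p_m*6.383036 + p_d*19.338829] = 8.311655


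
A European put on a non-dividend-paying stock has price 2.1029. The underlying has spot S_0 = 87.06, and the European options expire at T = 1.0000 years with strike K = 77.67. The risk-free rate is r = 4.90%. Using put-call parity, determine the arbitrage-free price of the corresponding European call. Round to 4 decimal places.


Answer: Call price = 15.2070

Derivation:
Put-call parity: C - P = S_0 * exp(-qT) - K * exp(-rT).
S_0 * exp(-qT) = 87.0600 * 1.00000000 = 87.06000000
K * exp(-rT) = 77.6700 * 0.95218113 = 73.95590834
C = P + S*exp(-qT) - K*exp(-rT)
C = 2.1029 + 87.06000000 - 73.95590834 = 15.2070


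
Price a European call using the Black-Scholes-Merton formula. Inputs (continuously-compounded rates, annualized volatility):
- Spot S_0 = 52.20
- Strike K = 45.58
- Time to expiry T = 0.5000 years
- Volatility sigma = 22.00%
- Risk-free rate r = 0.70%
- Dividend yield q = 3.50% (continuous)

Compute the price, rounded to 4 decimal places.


Answer: Price = 6.8040

Derivation:
d1 = (ln(S/K) + (r - q + 0.5*sigma^2) * T) / (sigma * sqrt(T)) = 0.85954275
d2 = d1 - sigma * sqrt(T) = 0.70397925
exp(-rT) = 0.99650612; exp(-qT) = 0.98265224
C = S_0 * exp(-qT) * N(d1) - K * exp(-rT) * N(d2)
N(d1) = 0.80497943; N(d2) = 0.75927715
C = 52.2000 * 0.98265224 * 0.80497943 - 45.5800 * 0.99650612 * 0.75927715 = 6.8040
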